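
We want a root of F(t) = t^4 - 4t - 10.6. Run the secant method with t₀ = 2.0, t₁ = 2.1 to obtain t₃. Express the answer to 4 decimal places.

2.0863

F(2.0) = -2.600000, F(2.1) = 0.448100
t₂ = 2.100000 − 0.448100·(2.100000 − 2.000000) / (0.448100 − (-2.600000)) = 2.100000 − (0.044810)/(3.048100) = 2.085299
F(2.085299) = -0.031987
t₃ = 2.085299 − (-0.031987)·(2.085299 − 2.100000) / (-0.031987 − 0.448100) = 2.085299 − (0.000470)/(-0.480087) = 2.086279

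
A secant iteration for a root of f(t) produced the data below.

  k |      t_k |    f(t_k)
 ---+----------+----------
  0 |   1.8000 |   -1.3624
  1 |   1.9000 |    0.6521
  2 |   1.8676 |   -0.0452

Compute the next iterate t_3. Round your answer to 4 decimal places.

t_3 = 1.8676 − (-0.0452)·(1.8676 − 1.9000) / (-0.0452 − 0.6521)
   = 1.8676 − (0.001464)/(-0.697300) = 1.869700

1.8697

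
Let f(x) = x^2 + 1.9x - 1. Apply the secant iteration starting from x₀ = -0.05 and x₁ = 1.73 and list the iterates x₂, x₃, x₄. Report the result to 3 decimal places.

0.255, 0.371, 0.433

f(-0.05) = -1.09250, f(1.73) = 5.27990
x₂ = 1.73000 − 5.27990·(1.73000 − (-0.05000)) / (5.27990 − (-1.09250)) = 1.73000 − (9.39822)/(6.37240) = 0.25517
f(0.25517) = -0.45007
x₃ = 0.25517 − (-0.45007)·(0.25517 − 1.73000) / (-0.45007 − 5.27990) = 0.25517 − (0.66378)/(-5.72997) = 0.37101
f(0.37101) = -0.15743
x₄ = 0.37101 − (-0.15743)·(0.37101 − 0.25517) / (-0.15743 − (-0.45007)) = 0.37101 − (-0.01824)/(0.29264) = 0.43333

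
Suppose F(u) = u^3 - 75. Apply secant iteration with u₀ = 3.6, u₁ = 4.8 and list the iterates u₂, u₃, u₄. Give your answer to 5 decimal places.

F(3.6) = -28.3440000, F(4.8) = 35.5920000
u₂ = 4.8000000 − 35.5920000·(4.8000000 − 3.6000000) / (35.5920000 − (-28.3440000)) = 4.8000000 − (42.7104000)/(63.9360000) = 4.1319820
F(4.1319820) = -4.4535349
u₃ = 4.1319820 − (-4.4535349)·(4.1319820 − 4.8000000) / (-4.4535349 − 35.5920000) = 4.1319820 − (2.9750416)/(-40.0455349) = 4.2062734
F(4.2062734) = -0.5795129
u₄ = 4.2062734 − (-0.5795129)·(4.2062734 − 4.1319820) / (-0.5795129 − (-4.4535349)) = 4.2062734 − (-0.0430529)/(3.8740220) = 4.2173867

4.13198, 4.20627, 4.21739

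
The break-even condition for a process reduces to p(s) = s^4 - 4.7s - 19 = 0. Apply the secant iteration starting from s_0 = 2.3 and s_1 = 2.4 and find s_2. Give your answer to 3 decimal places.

2.339

p(2.3) = -1.82590, p(2.4) = 2.89760
s_2 = 2.40000 − 2.89760·(2.40000 − 2.30000) / (2.89760 − (-1.82590)) = 2.40000 − (0.28976)/(4.72350) = 2.33866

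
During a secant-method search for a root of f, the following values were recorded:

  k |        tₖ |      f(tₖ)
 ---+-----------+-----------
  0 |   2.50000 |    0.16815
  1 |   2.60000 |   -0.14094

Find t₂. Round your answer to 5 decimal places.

2.55440

t₂ = 2.60000 − (-0.14094)·(2.60000 − 2.50000) / (-0.14094 − 0.16815)
   = 2.60000 − (-0.0140940)/(-0.3090900) = 2.5544016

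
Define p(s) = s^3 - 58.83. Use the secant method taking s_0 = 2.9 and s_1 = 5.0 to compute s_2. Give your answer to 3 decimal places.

p(2.9) = -34.44100, p(5.0) = 66.17000
s_2 = 5.00000 − 66.17000·(5.00000 − 2.90000) / (66.17000 − (-34.44100)) = 5.00000 − (138.95700)/(100.61100) = 3.61887

3.619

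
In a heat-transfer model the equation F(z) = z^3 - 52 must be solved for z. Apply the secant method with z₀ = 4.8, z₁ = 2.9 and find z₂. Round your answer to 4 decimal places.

F(4.8) = 58.592000, F(2.9) = -27.611000
z₂ = 2.900000 − (-27.611000)·(2.900000 − 4.800000) / (-27.611000 − 58.592000) = 2.900000 − (52.460900)/(-86.203000) = 3.508574

3.5086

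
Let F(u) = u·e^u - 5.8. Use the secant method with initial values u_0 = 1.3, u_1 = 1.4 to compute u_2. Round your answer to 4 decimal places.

F(1.3) = -1.029914, F(1.4) = -0.122720
u_2 = 1.400000 − (-0.122720)·(1.400000 − 1.300000) / (-0.122720 − (-1.029914)) = 1.400000 − (-0.012272)/(0.907194) = 1.413527

1.4135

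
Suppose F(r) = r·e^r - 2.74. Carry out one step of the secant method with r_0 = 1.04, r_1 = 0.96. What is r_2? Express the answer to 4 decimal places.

F(1.04) = 0.202386, F(0.96) = -0.232771
r_2 = 0.960000 − (-0.232771)·(0.960000 − 1.040000) / (-0.232771 − 0.202386) = 0.960000 − (0.018622)/(-0.435157) = 1.002793

1.0028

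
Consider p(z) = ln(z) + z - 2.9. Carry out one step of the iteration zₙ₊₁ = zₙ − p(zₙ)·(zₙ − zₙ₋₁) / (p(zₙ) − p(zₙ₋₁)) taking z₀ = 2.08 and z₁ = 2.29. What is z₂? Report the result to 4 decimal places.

p(2.08) = -0.087632, p(2.29) = 0.218552
z₂ = 2.290000 − 0.218552·(2.290000 − 2.080000) / (0.218552 − (-0.087632)) = 2.290000 − (0.045896)/(0.306184) = 2.140104

2.1401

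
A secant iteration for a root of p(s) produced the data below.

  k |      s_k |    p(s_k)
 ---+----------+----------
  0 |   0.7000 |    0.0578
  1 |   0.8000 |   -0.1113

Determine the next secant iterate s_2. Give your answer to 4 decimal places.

0.7342

s_2 = 0.8000 − (-0.1113)·(0.8000 − 0.7000) / (-0.1113 − 0.0578)
   = 0.8000 − (-0.011130)/(-0.169100) = 0.734181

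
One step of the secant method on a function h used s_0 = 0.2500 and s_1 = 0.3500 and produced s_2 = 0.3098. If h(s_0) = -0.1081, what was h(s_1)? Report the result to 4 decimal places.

0.0727

The secant line through (0.2500, -0.1081) and (0.3500, h(s_1)) crosses zero at s_2 = 0.3098.
So (0.2500, -0.1081), (0.3500, h(s_1)), (0.3098, 0) are collinear:
h(s_1) = -0.1081 · (0.3500 − 0.3098) / (0.2500 − 0.3098) = -0.1081 · (0.040200)/(-0.059800) = 0.072669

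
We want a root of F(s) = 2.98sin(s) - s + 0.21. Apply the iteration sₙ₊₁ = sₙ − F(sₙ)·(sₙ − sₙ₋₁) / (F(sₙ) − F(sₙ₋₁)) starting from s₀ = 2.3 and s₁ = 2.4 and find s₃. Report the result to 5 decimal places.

2.34357

F(2.3) = 0.1322015, F(2.4) = -0.1771197
s₂ = 2.4000000 − (-0.1771197)·(2.4000000 − 2.3000000) / (-0.1771197 − 0.1322015) = 2.4000000 − (-0.0177120)/(-0.3093213) = 2.3427392
F(2.3427392) = 0.0026000
s₃ = 2.3427392 − 0.0026000·(2.3427392 − 2.4000000) / (0.0026000 − (-0.1771197)) = 2.3427392 − (-0.0001489)/(0.1797197) = 2.3435676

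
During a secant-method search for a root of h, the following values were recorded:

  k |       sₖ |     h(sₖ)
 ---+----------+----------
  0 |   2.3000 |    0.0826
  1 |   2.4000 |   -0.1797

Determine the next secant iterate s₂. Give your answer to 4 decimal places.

2.3315

s₂ = 2.4000 − (-0.1797)·(2.4000 − 2.3000) / (-0.1797 − 0.0826)
   = 2.4000 − (-0.017970)/(-0.262300) = 2.331491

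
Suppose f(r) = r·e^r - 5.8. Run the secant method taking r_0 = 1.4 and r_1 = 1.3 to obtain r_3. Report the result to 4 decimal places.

f(1.4) = -0.122720, f(1.3) = -1.029914
r_2 = 1.300000 − (-1.029914)·(1.300000 − 1.400000) / (-1.029914 − (-0.122720)) = 1.300000 − (0.102991)/(-0.907194) = 1.413527
f(1.413527) = 0.010204
r_3 = 1.413527 − 0.010204·(1.413527 − 1.300000) / (0.010204 − (-1.029914)) = 1.413527 − (0.001158)/(1.040119) = 1.412414

1.4124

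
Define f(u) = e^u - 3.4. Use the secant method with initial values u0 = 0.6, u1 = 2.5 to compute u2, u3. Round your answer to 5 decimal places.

f(0.6) = -1.5778812, f(2.5) = 8.7824940
u2 = 2.5000000 − 8.7824940·(2.5000000 − 0.6000000) / (8.7824940 − (-1.5778812)) = 2.5000000 − (16.6867385)/(10.3603752) = 0.8893693
f(0.8893693) = -0.9664058
u3 = 0.8893693 − (-0.9664058)·(0.8893693 − 2.5000000) / (-0.9664058 − 8.7824940) = 0.8893693 − (1.5565228)/(-9.7488997) = 1.0490307

0.88937, 1.04903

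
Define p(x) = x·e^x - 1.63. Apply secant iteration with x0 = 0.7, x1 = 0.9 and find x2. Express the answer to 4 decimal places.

p(0.7) = -0.220373, p(0.9) = 0.583643
x2 = 0.900000 − 0.583643·(0.900000 − 0.700000) / (0.583643 − (-0.220373)) = 0.900000 − (0.116729)/(0.804016) = 0.754818

0.7548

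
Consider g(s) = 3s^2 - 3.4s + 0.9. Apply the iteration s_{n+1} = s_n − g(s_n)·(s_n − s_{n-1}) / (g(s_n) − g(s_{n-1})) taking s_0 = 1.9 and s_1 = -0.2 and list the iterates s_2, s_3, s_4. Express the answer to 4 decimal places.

-1.2000, 0.0237, 0.1422

g(1.9) = 5.270000, g(-0.2) = 1.700000
s_2 = -0.200000 − 1.700000·(-0.200000 − 1.900000) / (1.700000 − 5.270000) = -0.200000 − (-3.570000)/(-3.570000) = -1.200000
g(-1.200000) = 9.300000
s_3 = -1.200000 − 9.300000·(-1.200000 − (-0.200000)) / (9.300000 − 1.700000) = -1.200000 − (-9.300000)/(7.600000) = 0.023684
g(0.023684) = 0.821157
s_4 = 0.023684 − 0.821157·(0.023684 − (-1.200000)) / (0.821157 − 9.300000) = 0.023684 − (1.004836)/(-8.478843) = 0.142195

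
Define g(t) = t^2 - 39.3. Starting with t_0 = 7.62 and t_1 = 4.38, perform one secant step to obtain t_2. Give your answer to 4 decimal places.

g(7.62) = 18.764400, g(4.38) = -20.115600
t_2 = 4.380000 − (-20.115600)·(4.380000 − 7.620000) / (-20.115600 − 18.764400) = 4.380000 − (65.174544)/(-38.880000) = 6.056300

6.0563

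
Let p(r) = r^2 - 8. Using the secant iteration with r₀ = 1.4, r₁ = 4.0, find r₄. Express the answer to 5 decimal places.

p(1.4) = -6.0400000, p(4.0) = 8.0000000
r₂ = 4.0000000 − 8.0000000·(4.0000000 − 1.4000000) / (8.0000000 − (-6.0400000)) = 4.0000000 − (20.8000000)/(14.0400000) = 2.5185185
p(2.5185185) = -1.6570645
r₃ = 2.5185185 − (-1.6570645)·(2.5185185 − 4.0000000) / (-1.6570645 − 8.0000000) = 2.5185185 − (2.4549103)/(-9.6570645) = 2.7727273
p(2.7727273) = -0.3119835
r₄ = 2.7727273 − (-0.3119835)·(2.7727273 − 2.5185185) / (-0.3119835 − (-1.6570645)) = 2.7727273 − (-0.0793089)/(1.3450810) = 2.8316895

2.83169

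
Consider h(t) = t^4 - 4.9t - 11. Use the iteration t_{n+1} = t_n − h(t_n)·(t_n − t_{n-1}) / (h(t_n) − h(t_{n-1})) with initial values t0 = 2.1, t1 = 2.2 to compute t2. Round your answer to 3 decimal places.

h(2.1) = -1.84190, h(2.2) = 1.64560
t2 = 2.20000 − 1.64560·(2.20000 − 2.10000) / (1.64560 − (-1.84190)) = 2.20000 − (0.16456)/(3.48750) = 2.15281

2.153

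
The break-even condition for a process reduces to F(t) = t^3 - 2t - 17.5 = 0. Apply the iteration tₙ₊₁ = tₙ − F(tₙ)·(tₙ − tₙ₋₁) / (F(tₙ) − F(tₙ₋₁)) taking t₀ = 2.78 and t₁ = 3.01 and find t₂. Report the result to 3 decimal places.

2.848

F(2.78) = -1.57505, F(3.01) = 3.75090
t₂ = 3.01000 − 3.75090·(3.01000 − 2.78000) / (3.75090 − (-1.57505)) = 3.01000 − (0.86271)/(5.32595) = 2.84802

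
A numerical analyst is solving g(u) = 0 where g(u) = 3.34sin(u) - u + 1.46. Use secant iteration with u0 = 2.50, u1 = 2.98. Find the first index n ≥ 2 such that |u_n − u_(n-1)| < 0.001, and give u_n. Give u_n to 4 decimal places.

g(2.50) = 0.958897, g(2.98) = -0.982626
u2 = 2.980000 − (-0.982626)·(0.480000)/(-1.941523) = 2.737067;  |Δ| = 0.242933
g(2.737067) = 0.037501
u3 = 2.737067 − 0.037501·(-0.242933)/(1.020127) = 2.745997;  |Δ| = 0.008930
g(2.745997) = 0.001098
u4 = 2.745997 − 0.001098·(0.008930)/(-0.036403) = 2.746266;  |Δ| = 0.000269
|u4 − u3| = 0.000269 < 0.001

n = 4, u_n = 2.7463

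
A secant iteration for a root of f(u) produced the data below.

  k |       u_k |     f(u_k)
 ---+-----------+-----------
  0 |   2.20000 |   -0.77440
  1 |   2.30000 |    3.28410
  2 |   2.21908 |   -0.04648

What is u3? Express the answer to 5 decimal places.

u3 = 2.21908 − (-0.04648)·(2.21908 − 2.30000) / (-0.04648 − 3.28410)
   = 2.21908 − (0.0037612)/(-3.3305800) = 2.2202093

2.22021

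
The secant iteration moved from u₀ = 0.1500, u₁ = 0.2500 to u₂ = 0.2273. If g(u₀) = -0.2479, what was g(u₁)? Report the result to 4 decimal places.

The secant line through (0.1500, -0.2479) and (0.2500, g(u₁)) crosses zero at u₂ = 0.2273.
So (0.1500, -0.2479), (0.2500, g(u₁)), (0.2273, 0) are collinear:
g(u₁) = -0.2479 · (0.2500 − 0.2273) / (0.1500 − 0.2273) = -0.2479 · (0.022700)/(-0.077300) = 0.072799

0.0728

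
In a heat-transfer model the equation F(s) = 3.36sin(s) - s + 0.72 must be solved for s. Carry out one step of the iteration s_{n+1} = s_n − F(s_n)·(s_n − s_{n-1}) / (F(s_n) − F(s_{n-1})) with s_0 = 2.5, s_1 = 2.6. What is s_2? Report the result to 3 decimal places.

F(2.5) = 0.23087, F(2.6) = -0.14792
s_2 = 2.60000 − (-0.14792)·(2.60000 − 2.50000) / (-0.14792 − 0.23087) = 2.60000 − (-0.01479)/(-0.37878) = 2.56095

2.561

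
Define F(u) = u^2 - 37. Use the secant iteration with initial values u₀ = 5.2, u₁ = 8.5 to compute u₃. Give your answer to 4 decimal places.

F(5.2) = -9.960000, F(8.5) = 35.250000
u₂ = 8.500000 − 35.250000·(8.500000 − 5.200000) / (35.250000 − (-9.960000)) = 8.500000 − (116.325000)/(45.210000) = 5.927007
F(5.927007) = -1.870584
u₃ = 5.927007 − (-1.870584)·(5.927007 − 8.500000) / (-1.870584 − 35.250000) = 5.927007 − (4.813000)/(-37.120584) = 6.056666

6.0567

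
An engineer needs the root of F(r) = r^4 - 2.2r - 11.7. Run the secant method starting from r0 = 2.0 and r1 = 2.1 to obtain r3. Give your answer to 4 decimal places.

2.0033

F(2.0) = -0.100000, F(2.1) = 3.128100
r2 = 2.100000 − 3.128100·(2.100000 − 2.000000) / (3.128100 − (-0.100000)) = 2.100000 − (0.312810)/(3.228100) = 2.003098
F(2.003098) = -0.007455
r3 = 2.003098 − (-0.007455)·(2.003098 − 2.100000) / (-0.007455 − 3.128100) = 2.003098 − (0.000722)/(-3.135555) = 2.003328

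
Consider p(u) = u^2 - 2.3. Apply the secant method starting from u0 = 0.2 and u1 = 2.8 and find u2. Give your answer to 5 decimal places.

0.95333

p(0.2) = -2.2600000, p(2.8) = 5.5400000
u2 = 2.8000000 − 5.5400000·(2.8000000 − 0.2000000) / (5.5400000 − (-2.2600000)) = 2.8000000 − (14.4040000)/(7.8000000) = 0.9533333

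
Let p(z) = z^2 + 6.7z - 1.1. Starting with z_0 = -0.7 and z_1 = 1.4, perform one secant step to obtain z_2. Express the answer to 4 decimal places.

p(-0.7) = -5.300000, p(1.4) = 10.240000
z_2 = 1.400000 − 10.240000·(1.400000 − (-0.700000)) / (10.240000 − (-5.300000)) = 1.400000 − (21.504000)/(15.540000) = 0.016216

0.0162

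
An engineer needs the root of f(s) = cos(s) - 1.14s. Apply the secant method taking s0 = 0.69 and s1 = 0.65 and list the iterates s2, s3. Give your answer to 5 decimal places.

0.68128, 0.68134

f(0.69) = -0.0153540, f(0.65) = 0.0550838
s2 = 0.6500000 − 0.0550838·(0.6500000 − 0.6900000) / (0.0550838 − (-0.0153540)) = 0.6500000 − (-0.0022034)/(0.0704378) = 0.6812808
f(0.6812808) = 0.0001066
s3 = 0.6812808 − 0.0001066·(0.6812808 − 0.6500000) / (0.0001066 − 0.0550838) = 0.6812808 − (0.0000033)/(-0.0549772) = 0.6813415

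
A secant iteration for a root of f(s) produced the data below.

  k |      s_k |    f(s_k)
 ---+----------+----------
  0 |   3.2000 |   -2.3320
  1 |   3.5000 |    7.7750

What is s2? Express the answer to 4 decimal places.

3.2692

s2 = 3.5000 − 7.7750·(3.5000 − 3.2000) / (7.7750 − (-2.3320))
   = 3.5000 − (2.332500)/(10.107000) = 3.269219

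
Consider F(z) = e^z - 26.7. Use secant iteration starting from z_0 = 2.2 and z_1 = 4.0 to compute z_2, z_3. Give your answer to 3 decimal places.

F(2.2) = -17.67499, F(4.0) = 27.89815
z_2 = 4.00000 − 27.89815·(4.00000 − 2.20000) / (27.89815 − (-17.67499)) = 4.00000 − (50.21667)/(45.57314) = 2.89811
F(2.89811) = -8.56021
z_3 = 2.89811 − (-8.56021)·(2.89811 − 4.00000) / (-8.56021 − 27.89815) = 2.89811 − (9.43242)/(-36.45836) = 3.15683

2.898, 3.157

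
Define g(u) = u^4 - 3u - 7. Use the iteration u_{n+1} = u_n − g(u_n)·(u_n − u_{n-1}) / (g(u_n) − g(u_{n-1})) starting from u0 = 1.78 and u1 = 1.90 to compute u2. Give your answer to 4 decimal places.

g(1.78) = -2.301241, g(1.90) = 0.332100
u2 = 1.900000 − 0.332100·(1.900000 − 1.780000) / (0.332100 − (-2.301241)) = 1.900000 − (0.039852)/(2.633341) = 1.884866

1.8849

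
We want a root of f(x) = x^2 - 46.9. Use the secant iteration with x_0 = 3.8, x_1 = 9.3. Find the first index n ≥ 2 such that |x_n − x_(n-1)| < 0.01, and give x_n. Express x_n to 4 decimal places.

f(3.8) = -32.460000, f(9.3) = 39.590000
x_2 = 9.300000 − 39.590000·(5.500000)/(72.050000) = 6.277863;  |Δ| = 3.022137
f(6.277863) = -7.488441
x_3 = 6.277863 − (-7.488441)·(-3.022137)/(-47.078441) = 6.758573;  |Δ| = 0.480710
f(6.758573) = -1.221690
x_4 = 6.758573 − (-1.221690)·(0.480710)/(6.266751) = 6.852287;  |Δ| = 0.093714
f(6.852287) = 0.053831
x_5 = 6.852287 − 0.053831·(0.093714)/(1.275522) = 6.848332;  |Δ| = 0.003955
|x_5 − x_4| = 0.003955 < 0.01

n = 5, x_n = 6.8483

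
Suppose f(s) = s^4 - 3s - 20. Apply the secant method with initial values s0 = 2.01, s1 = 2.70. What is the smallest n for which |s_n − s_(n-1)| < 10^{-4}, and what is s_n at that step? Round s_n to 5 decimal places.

n = 6, s_n = 2.27586

f(2.01) = -9.7075920, f(2.70) = 25.0441000
s2 = 2.7000000 − 25.0441000·(0.6900000)/(34.7516920) = 2.2027457;  |Δ| = 0.4972543
f(2.2027457) = -3.0654740
s3 = 2.2027457 − (-3.0654740)·(-0.4972543)/(-28.1095740) = 2.2569735;  |Δ| = 0.0542278
f(2.2569735) = -0.8228051
s4 = 2.2569735 − (-0.8228051)·(0.0542278)/(2.2426688) = 2.2768689;  |Δ| = 0.0198955
f(2.2768689) = 0.0446188
s5 = 2.2768689 − 0.0446188·(0.0198955)/(0.8674240) = 2.2758455;  |Δ| = 0.0010234
f(2.2758455) = -0.0005971
s6 = 2.2758455 − (-0.0005971)·(-0.0010234)/(-0.0452159) = 2.2758590;  |Δ| = 0.0000135
|s6 − s5| = 0.0000135 < 10^{-4}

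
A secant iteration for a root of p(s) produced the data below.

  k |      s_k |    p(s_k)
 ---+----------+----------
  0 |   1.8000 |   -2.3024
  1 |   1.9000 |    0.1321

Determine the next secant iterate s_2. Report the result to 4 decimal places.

s_2 = 1.9000 − 0.1321·(1.9000 − 1.8000) / (0.1321 − (-2.3024))
   = 1.9000 − (0.013210)/(2.434500) = 1.894574

1.8946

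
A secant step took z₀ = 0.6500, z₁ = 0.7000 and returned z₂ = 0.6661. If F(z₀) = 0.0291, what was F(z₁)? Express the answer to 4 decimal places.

-0.0613

The secant line through (0.6500, 0.0291) and (0.7000, F(z₁)) crosses zero at z₂ = 0.6661.
So (0.6500, 0.0291), (0.7000, F(z₁)), (0.6661, 0) are collinear:
F(z₁) = 0.0291 · (0.7000 − 0.6661) / (0.6500 − 0.6661) = 0.0291 · (0.033900)/(-0.016100) = -0.061273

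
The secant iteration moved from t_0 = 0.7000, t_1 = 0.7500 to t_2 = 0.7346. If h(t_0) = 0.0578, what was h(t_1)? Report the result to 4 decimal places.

The secant line through (0.7000, 0.0578) and (0.7500, h(t_1)) crosses zero at t_2 = 0.7346.
So (0.7000, 0.0578), (0.7500, h(t_1)), (0.7346, 0) are collinear:
h(t_1) = 0.0578 · (0.7500 − 0.7346) / (0.7000 − 0.7346) = 0.0578 · (0.015400)/(-0.034600) = -0.025726

-0.0257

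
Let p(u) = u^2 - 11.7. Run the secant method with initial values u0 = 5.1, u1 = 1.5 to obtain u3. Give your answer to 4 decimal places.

p(5.1) = 14.310000, p(1.5) = -9.450000
u2 = 1.500000 − (-9.450000)·(1.500000 − 5.100000) / (-9.450000 − 14.310000) = 1.500000 − (34.020000)/(-23.760000) = 2.931818
p(2.931818) = -3.104442
u3 = 2.931818 − (-3.104442)·(2.931818 − 1.500000) / (-3.104442 − (-9.450000)) = 2.931818 − (-4.444997)/(6.345558) = 3.632308

3.6323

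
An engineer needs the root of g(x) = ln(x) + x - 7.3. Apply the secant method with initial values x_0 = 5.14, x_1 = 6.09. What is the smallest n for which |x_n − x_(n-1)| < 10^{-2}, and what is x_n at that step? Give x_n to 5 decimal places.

n = 3, x_n = 5.58067

g(5.14) = -0.5229469, g(6.09) = 0.5966481
x_2 = 6.0900000 − 0.5966481·(0.9500000)/(1.1195950) = 5.5837315;  |Δ| = 0.5062685
g(5.5837315) = 0.0035888
x_3 = 5.5837315 − 0.0035888·(-0.5062685)/(-0.5930593) = 5.5806679;  |Δ| = 0.0030636
|x_3 − x_2| = 0.0030636 < 10^{-2}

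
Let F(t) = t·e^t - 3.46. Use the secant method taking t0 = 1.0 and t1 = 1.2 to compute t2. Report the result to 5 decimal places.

1.11719

F(1.0) = -0.7417182, F(1.2) = 0.5241403
t2 = 1.2000000 − 0.5241403·(1.2000000 − 1.0000000) / (0.5241403 − (-0.7417182)) = 1.2000000 − (0.1048281)/(1.2658585) = 1.1171882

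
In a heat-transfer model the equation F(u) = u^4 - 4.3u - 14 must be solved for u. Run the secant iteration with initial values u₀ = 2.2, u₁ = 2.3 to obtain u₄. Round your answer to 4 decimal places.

2.2009

F(2.2) = -0.034400, F(2.3) = 4.094100
u₂ = 2.300000 − 4.094100·(2.300000 − 2.200000) / (4.094100 − (-0.034400)) = 2.300000 − (0.409410)/(4.128500) = 2.200833
F(2.200833) = -0.002474
u₃ = 2.200833 − (-0.002474)·(2.200833 − 2.300000) / (-0.002474 − 4.094100) = 2.200833 − (0.000245)/(-4.096574) = 2.200893
F(2.200893) = -0.000178
u₄ = 2.200893 − (-0.000178)·(2.200893 − 2.200833) / (-0.000178 − (-0.002474)) = 2.200893 − (0.000000)/(0.002296) = 2.200898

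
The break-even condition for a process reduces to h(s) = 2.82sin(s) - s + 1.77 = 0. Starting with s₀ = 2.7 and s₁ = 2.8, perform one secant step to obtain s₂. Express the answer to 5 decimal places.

2.77633

h(2.7) = 0.2752113, h(2.8) = -0.0853334
s₂ = 2.8000000 − (-0.0853334)·(2.8000000 − 2.7000000) / (-0.0853334 − 0.2752113) = 2.8000000 − (-0.0085333)/(-0.3605447) = 2.7763321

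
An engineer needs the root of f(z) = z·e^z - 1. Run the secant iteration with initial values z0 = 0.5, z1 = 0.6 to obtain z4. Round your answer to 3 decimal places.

f(0.5) = -0.17564, f(0.6) = 0.09327
z2 = 0.60000 − 0.09327·(0.60000 − 0.50000) / (0.09327 − (-0.17564)) = 0.60000 − (0.00933)/(0.26891) = 0.56532
f(0.56532) = -0.00504
z3 = 0.56532 − (-0.00504)·(0.56532 − 0.60000) / (-0.00504 − 0.09327) = 0.56532 − (0.00017)/(-0.09832) = 0.56709
f(0.56709) = -0.00013
z4 = 0.56709 − (-0.00013)·(0.56709 − 0.56532) / (-0.00013 − (-0.00504)) = 0.56709 − (0.00000)/(0.00491) = 0.56714

0.567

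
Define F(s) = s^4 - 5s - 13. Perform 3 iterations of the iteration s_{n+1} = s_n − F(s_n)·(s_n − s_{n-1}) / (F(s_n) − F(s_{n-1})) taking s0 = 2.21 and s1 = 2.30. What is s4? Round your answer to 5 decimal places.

F(2.21) = -0.1955672, F(2.30) = 3.4841000
s2 = 2.3000000 − 3.4841000·(2.3000000 − 2.2100000) / (3.4841000 − (-0.1955672)) = 2.3000000 − (0.3135690)/(3.6796672) = 2.2147833
F(2.2147833) = -0.0122901
s3 = 2.2147833 − (-0.0122901)·(2.2147833 − 2.3000000) / (-0.0122901 − 3.4841000) = 2.2147833 − (0.0010473)/(-3.4963901) = 2.2150829
F(2.2150829) = -0.0007681
s4 = 2.2150829 − (-0.0007681)·(2.2150829 − 2.2147833) / (-0.0007681 − (-0.0122901)) = 2.2150829 − (-0.0000002)/(0.0115220) = 2.2151028

2.21510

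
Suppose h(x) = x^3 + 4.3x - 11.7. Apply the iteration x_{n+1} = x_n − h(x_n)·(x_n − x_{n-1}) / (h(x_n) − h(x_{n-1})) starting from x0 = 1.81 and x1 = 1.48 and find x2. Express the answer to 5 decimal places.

h(1.81) = 2.0127410, h(1.48) = -2.0942080
x2 = 1.4800000 − (-2.0942080)·(1.4800000 − 1.8100000) / (-2.0942080 − 2.0127410) = 1.4800000 − (0.6910886)/(-4.1069490) = 1.6482730

1.64827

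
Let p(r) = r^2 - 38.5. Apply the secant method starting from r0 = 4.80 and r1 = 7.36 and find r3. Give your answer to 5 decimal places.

6.19336

p(4.80) = -15.4600000, p(7.36) = 15.6696000
r2 = 7.3600000 − 15.6696000·(7.3600000 − 4.8000000) / (15.6696000 − (-15.4600000)) = 7.3600000 − (40.1141760)/(31.1296000) = 6.0713816
p(6.0713816) = -1.6383257
r3 = 6.0713816 − (-1.6383257)·(6.0713816 − 7.3600000) / (-1.6383257 − 15.6696000) = 6.0713816 − (2.1111767)/(-17.3079257) = 6.1933590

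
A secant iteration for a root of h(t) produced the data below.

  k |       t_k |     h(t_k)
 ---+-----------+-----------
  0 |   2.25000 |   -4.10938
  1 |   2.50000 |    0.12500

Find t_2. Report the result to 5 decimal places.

t_2 = 2.50000 − 0.12500·(2.50000 − 2.25000) / (0.12500 − (-4.10938))
   = 2.50000 − (0.0312500)/(4.2343800) = 2.4926199

2.49262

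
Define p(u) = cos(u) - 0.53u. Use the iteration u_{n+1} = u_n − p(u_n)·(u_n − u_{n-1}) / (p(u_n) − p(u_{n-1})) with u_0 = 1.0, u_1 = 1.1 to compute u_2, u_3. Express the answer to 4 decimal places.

p(1.0) = 0.010302, p(1.1) = -0.129404
u_2 = 1.100000 − (-0.129404)·(1.100000 − 1.000000) / (-0.129404 − 0.010302) = 1.100000 − (-0.012940)/(-0.139706) = 1.007374
p(1.007374) = 0.000174
u_3 = 1.007374 − 0.000174·(1.007374 − 1.100000) / (0.000174 − (-0.129404)) = 1.007374 − (-0.000016)/(0.129578) = 1.007499

1.0074, 1.0075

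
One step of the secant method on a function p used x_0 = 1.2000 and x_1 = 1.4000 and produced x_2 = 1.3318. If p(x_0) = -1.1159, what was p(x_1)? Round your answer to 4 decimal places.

0.5774

The secant line through (1.2000, -1.1159) and (1.4000, p(x_1)) crosses zero at x_2 = 1.3318.
So (1.2000, -1.1159), (1.4000, p(x_1)), (1.3318, 0) are collinear:
p(x_1) = -1.1159 · (1.4000 − 1.3318) / (1.2000 − 1.3318) = -1.1159 · (0.068200)/(-0.131800) = 0.577423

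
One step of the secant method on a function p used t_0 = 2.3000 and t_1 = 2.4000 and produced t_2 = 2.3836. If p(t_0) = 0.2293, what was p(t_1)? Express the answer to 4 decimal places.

-0.0450

The secant line through (2.3000, 0.2293) and (2.4000, p(t_1)) crosses zero at t_2 = 2.3836.
So (2.3000, 0.2293), (2.4000, p(t_1)), (2.3836, 0) are collinear:
p(t_1) = 0.2293 · (2.4000 − 2.3836) / (2.3000 − 2.3836) = 0.2293 · (0.016400)/(-0.083600) = -0.044982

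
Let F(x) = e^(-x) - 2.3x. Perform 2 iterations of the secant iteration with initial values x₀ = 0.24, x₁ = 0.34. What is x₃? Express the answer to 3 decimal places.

0.317

F(0.24) = 0.23463, F(0.34) = -0.07023
x₂ = 0.34000 − (-0.07023)·(0.34000 − 0.24000) / (-0.07023 − 0.23463) = 0.34000 − (-0.00702)/(-0.30486) = 0.31696
F(0.31696) = -0.00066
x₃ = 0.31696 − (-0.00066)·(0.31696 − 0.34000) / (-0.00066 − (-0.07023)) = 0.31696 − (0.00002)/(0.06957) = 0.31675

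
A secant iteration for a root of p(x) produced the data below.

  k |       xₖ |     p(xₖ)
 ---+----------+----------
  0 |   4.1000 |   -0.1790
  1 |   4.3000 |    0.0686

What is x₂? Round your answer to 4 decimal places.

x₂ = 4.3000 − 0.0686·(4.3000 − 4.1000) / (0.0686 − (-0.1790))
   = 4.3000 − (0.013720)/(0.247600) = 4.244588

4.2446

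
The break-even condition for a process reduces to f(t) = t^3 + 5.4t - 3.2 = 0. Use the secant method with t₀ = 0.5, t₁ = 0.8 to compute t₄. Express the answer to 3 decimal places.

f(0.5) = -0.37500, f(0.8) = 1.63200
t₂ = 0.80000 − 1.63200·(0.80000 − 0.50000) / (1.63200 − (-0.37500)) = 0.80000 − (0.48960)/(2.00700) = 0.55605
f(0.55605) = -0.02538
t₃ = 0.55605 − (-0.02538)·(0.55605 − 0.80000) / (-0.02538 − 1.63200) = 0.55605 − (0.00619)/(-1.65738) = 0.55979
f(0.55979) = -0.00172
t₄ = 0.55979 − (-0.00172)·(0.55979 − 0.55605) / (-0.00172 − (-0.02538)) = 0.55979 − (-0.00001)/(0.02366) = 0.56006

0.560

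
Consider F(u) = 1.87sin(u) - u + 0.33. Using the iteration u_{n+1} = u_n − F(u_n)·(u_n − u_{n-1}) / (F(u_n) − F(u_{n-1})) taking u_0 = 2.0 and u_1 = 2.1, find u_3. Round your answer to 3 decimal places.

2.017

F(2.0) = 0.03039, F(2.1) = -0.15580
u_2 = 2.10000 − (-0.15580)·(2.10000 − 2.00000) / (-0.15580 − 0.03039) = 2.10000 − (-0.01558)/(-0.18618) = 2.01632
F(2.01632) = 0.00114
u_3 = 2.01632 − 0.00114·(2.01632 − 2.10000) / (0.00114 − (-0.15580)) = 2.01632 − (-0.00010)/(0.15694) = 2.01693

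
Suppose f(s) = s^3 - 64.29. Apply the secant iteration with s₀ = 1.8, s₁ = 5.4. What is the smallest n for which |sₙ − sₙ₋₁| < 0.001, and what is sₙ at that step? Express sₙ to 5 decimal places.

f(1.8) = -58.4580000, f(5.4) = 93.1740000
s₂ = 5.4000000 − 93.1740000·(3.6000000)/(151.6320000) = 3.1878917;  |Δ| = 2.2121083
f(3.1878917) = -31.8925601
s₃ = 3.1878917 − (-31.8925601)·(-2.2121083)/(-125.0665601) = 3.7519897;  |Δ| = 0.5640980
f(3.7519897) = -11.4716386
s₄ = 3.7519897 − (-11.4716386)·(0.5640980)/(20.4209215) = 4.0688769;  |Δ| = 0.3168872
f(4.0688769) = 3.0733472
s₅ = 4.0688769 − 3.0733472·(0.3168872)/(14.5449858) = 4.0019188;  |Δ| = 0.0669581
f(4.0019188) = -0.1978516
s₆ = 4.0019188 − (-0.1978516)·(-0.0669581)/(-3.2711988) = 4.0059687;  |Δ| = 0.0040498
f(4.0059687) = -0.0030768
s₇ = 4.0059687 − (-0.0030768)·(0.0040498)/(0.1947749) = 4.0060326;  |Δ| = 0.0000640
|s₇ − s₆| = 0.0000640 < 0.001

n = 7, sₙ = 4.00603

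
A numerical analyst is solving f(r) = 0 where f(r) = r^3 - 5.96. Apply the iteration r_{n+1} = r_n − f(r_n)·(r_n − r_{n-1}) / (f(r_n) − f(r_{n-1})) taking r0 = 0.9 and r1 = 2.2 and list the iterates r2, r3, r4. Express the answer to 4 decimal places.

f(0.9) = -5.231000, f(2.2) = 4.688000
r2 = 2.200000 − 4.688000·(2.200000 − 0.900000) / (4.688000 − (-5.231000)) = 2.200000 − (6.094400)/(9.919000) = 1.585583
f(1.585583) = -1.973726
r3 = 1.585583 − (-1.973726)·(1.585583 − 2.200000) / (-1.973726 − 4.688000) = 1.585583 − (1.212690)/(-6.661726) = 1.767622
f(1.767622) = -0.437090
r4 = 1.767622 − (-0.437090)·(1.767622 − 1.585583) / (-0.437090 − (-1.973726)) = 1.767622 − (-0.079567)/(1.536636) = 1.819402

1.5856, 1.7676, 1.8194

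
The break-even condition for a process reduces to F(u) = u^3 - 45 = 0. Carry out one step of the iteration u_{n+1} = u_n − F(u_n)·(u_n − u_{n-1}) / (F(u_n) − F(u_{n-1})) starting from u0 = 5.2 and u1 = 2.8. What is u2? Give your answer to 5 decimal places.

F(5.2) = 95.6080000, F(2.8) = -23.0480000
u2 = 2.8000000 − (-23.0480000)·(2.8000000 − 5.2000000) / (-23.0480000 − 95.6080000) = 2.8000000 − (55.3152000)/(-118.6560000) = 3.2661812

3.26618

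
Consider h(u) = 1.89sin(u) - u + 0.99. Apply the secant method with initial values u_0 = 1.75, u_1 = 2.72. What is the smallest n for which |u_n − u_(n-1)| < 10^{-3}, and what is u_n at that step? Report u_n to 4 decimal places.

n = 5, u_n = 2.3434

h(1.75) = 1.099733, h(2.72) = -0.956585
u_2 = 2.720000 − (-0.956585)·(0.970000)/(-2.056319) = 2.268763;  |Δ| = 0.451237
h(2.268763) = 0.169262
u_3 = 2.268763 − 0.169262·(-0.451237)/(1.125847) = 2.336603;  |Δ| = 0.067840
h(2.336603) = 0.015754
u_4 = 2.336603 − 0.015754·(0.067840)/(-0.153508) = 2.343565;  |Δ| = 0.006962
h(2.343565) = -0.000362
u_5 = 2.343565 − (-0.000362)·(0.006962)/(-0.016116) = 2.343409;  |Δ| = 0.000156
|u_5 − u_4| = 0.000156 < 10^{-3}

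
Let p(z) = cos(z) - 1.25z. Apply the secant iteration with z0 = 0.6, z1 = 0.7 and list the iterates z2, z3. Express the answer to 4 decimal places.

0.6406, 0.6411

p(0.6) = 0.075336, p(0.7) = -0.110158
z2 = 0.700000 − (-0.110158)·(0.700000 − 0.600000) / (-0.110158 − 0.075336) = 0.700000 − (-0.011016)/(-0.185493) = 0.640614
p(0.640614) = 0.000962
z3 = 0.640614 − 0.000962·(0.640614 − 0.700000) / (0.000962 − (-0.110158)) = 0.640614 − (-0.000057)/(0.111120) = 0.641128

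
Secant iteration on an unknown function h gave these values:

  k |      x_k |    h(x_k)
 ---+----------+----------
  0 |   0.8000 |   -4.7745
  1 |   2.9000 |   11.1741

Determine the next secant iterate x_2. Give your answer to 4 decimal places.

1.4287

x_2 = 2.9000 − 11.1741·(2.9000 − 0.8000) / (11.1741 − (-4.7745))
   = 2.9000 − (23.465610)/(15.948600) = 1.428673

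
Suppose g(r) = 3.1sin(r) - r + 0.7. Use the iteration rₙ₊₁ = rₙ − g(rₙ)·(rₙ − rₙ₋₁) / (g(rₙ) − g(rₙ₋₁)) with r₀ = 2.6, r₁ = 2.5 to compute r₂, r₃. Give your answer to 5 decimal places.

2.51547, 2.51580

g(2.6) = -0.3019457, g(2.5) = 0.0552636
r₂ = 2.5000000 − 0.0552636·(2.5000000 − 2.6000000) / (0.0552636 − (-0.3019457)) = 2.5000000 − (-0.0055264)/(0.3572094) = 2.5154709
g(2.5154709) = 0.0011494
r₃ = 2.5154709 − 0.0011494·(2.5154709 − 2.5000000) / (0.0011494 − 0.0552636) = 2.5154709 − (0.0000178)/(-0.0541142) = 2.5157996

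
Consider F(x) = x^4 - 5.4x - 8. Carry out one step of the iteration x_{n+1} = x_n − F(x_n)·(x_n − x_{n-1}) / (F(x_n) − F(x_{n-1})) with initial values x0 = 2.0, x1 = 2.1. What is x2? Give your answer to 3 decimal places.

2.096

F(2.0) = -2.80000, F(2.1) = 0.10810
x2 = 2.10000 − 0.10810·(2.10000 − 2.00000) / (0.10810 − (-2.80000)) = 2.10000 − (0.01081)/(2.90810) = 2.09628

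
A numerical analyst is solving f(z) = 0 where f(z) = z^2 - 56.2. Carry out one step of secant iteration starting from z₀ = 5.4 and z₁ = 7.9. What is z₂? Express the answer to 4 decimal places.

f(5.4) = -27.040000, f(7.9) = 6.210000
z₂ = 7.900000 − 6.210000·(7.900000 − 5.400000) / (6.210000 − (-27.040000)) = 7.900000 − (15.525000)/(33.250000) = 7.433083

7.4331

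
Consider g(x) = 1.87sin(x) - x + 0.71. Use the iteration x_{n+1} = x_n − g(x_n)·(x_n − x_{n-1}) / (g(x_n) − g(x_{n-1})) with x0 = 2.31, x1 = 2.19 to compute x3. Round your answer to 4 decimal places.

2.2104

g(2.31) = -0.218060, g(2.19) = 0.042817
x2 = 2.190000 − 0.042817·(2.190000 − 2.310000) / (0.042817 − (-0.218060)) = 2.190000 − (-0.005138)/(0.260878) = 2.209695
g(2.209695) = 0.001452
x3 = 2.209695 − 0.001452·(2.209695 − 2.190000) / (0.001452 − 0.042817) = 2.209695 − (0.000029)/(-0.041365) = 2.210387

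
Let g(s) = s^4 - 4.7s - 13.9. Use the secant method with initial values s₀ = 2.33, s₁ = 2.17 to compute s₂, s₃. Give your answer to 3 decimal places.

2.217, 2.221

g(2.33) = 4.62196, g(2.17) = -1.92526
s₂ = 2.17000 − (-1.92526)·(2.17000 − 2.33000) / (-1.92526 − 4.62196) = 2.17000 − (0.30804)/(-6.54722) = 2.21705
g(2.21705) = -0.15988
s₃ = 2.21705 − (-0.15988)·(2.21705 − 2.17000) / (-0.15988 − (-1.92526)) = 2.21705 − (-0.00752)/(1.76538) = 2.22131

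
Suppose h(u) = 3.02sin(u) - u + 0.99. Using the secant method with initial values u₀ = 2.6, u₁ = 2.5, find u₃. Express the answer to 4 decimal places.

2.5851

h(2.6) = -0.053186, h(2.5) = 0.297386
u₂ = 2.500000 − 0.297386·(2.500000 − 2.600000) / (0.297386 − (-0.053186)) = 2.500000 − (-0.029739)/(0.350572) = 2.584829
h(2.584829) = 0.001065
u₃ = 2.584829 − 0.001065·(2.584829 − 2.500000) / (0.001065 − 0.297386) = 2.584829 − (0.000090)/(-0.296321) = 2.585134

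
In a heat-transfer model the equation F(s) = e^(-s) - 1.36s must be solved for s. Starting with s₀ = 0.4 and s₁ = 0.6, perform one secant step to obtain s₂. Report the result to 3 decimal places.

F(0.4) = 0.12632, F(0.6) = -0.26719
s₂ = 0.60000 − (-0.26719)·(0.60000 − 0.40000) / (-0.26719 − 0.12632) = 0.60000 − (-0.05344)/(-0.39351) = 0.46420

0.464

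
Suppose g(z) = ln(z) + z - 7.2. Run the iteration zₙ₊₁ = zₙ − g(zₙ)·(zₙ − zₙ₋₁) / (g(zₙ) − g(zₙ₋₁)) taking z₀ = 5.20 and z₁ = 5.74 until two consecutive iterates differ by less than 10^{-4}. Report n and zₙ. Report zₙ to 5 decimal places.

n = 4, zₙ = 5.49598

g(5.20) = -0.3513414, g(5.74) = 0.2874592
z₂ = 5.7400000 − 0.2874592·(0.5400000)/(0.6388006) = 5.4970009;  |Δ| = 0.2429991
g(5.4970009) = 0.0012035
z₃ = 5.4970009 − 0.0012035·(-0.2429991)/(-0.2862557) = 5.4959792;  |Δ| = 0.0010217
g(5.4959792) = -0.0000040
z₄ = 5.4959792 − (-0.0000040)·(-0.0010217)/(-0.0012075) = 5.4959826;  |Δ| = 0.0000034
|z₄ − z₃| = 0.0000034 < 10^{-4}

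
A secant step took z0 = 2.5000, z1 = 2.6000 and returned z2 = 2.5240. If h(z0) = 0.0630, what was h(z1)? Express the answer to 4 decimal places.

The secant line through (2.5000, 0.0630) and (2.6000, h(z1)) crosses zero at z2 = 2.5240.
So (2.5000, 0.0630), (2.6000, h(z1)), (2.5240, 0) are collinear:
h(z1) = 0.0630 · (2.6000 − 2.5240) / (2.5000 − 2.5240) = 0.0630 · (0.076000)/(-0.024000) = -0.199500

-0.1995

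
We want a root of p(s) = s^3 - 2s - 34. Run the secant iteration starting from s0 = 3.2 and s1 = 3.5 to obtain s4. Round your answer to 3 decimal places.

p(3.2) = -7.63200, p(3.5) = 1.87500
s2 = 3.50000 − 1.87500·(3.50000 − 3.20000) / (1.87500 − (-7.63200)) = 3.50000 − (0.56250)/(9.50700) = 3.44083
p(3.44083) = -0.14450
s3 = 3.44083 − (-0.14450)·(3.44083 − 3.50000) / (-0.14450 − 1.87500) = 3.44083 − (0.00855)/(-2.01950) = 3.44507
p(3.44507) = -0.00242
s4 = 3.44507 − (-0.00242)·(3.44507 − 3.44083) / (-0.00242 − (-0.14450)) = 3.44507 − (-0.00001)/(0.14208) = 3.44514

3.445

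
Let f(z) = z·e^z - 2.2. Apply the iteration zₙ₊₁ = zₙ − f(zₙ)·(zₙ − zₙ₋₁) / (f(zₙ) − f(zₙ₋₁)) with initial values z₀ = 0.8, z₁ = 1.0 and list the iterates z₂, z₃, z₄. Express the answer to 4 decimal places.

f(0.8) = -0.419567, f(1.0) = 0.518282
z₂ = 1.000000 − 0.518282·(1.000000 − 0.800000) / (0.518282 − (-0.419567)) = 1.000000 − (0.103656)/(0.937849) = 0.889474
f(0.889474) = -0.035153
z₃ = 0.889474 − (-0.035153)·(0.889474 − 1.000000) / (-0.035153 − 0.518282) = 0.889474 − (0.003885)/(-0.553435) = 0.896495
f(0.896495) = -0.002695
z₄ = 0.896495 − (-0.002695)·(0.896495 − 0.889474) / (-0.002695 − (-0.035153)) = 0.896495 − (-0.000019)/(0.032458) = 0.897078

0.8895, 0.8965, 0.8971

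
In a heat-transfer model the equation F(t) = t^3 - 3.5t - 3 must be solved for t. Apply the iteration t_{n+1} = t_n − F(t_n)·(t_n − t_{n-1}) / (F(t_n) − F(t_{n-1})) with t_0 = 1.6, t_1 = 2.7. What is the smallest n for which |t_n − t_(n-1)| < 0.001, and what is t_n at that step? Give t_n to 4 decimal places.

n = 6, t_n = 2.2047

F(1.6) = -4.504000, F(2.7) = 7.233000
t_2 = 2.700000 − 7.233000·(1.100000)/(11.737000) = 2.022118;  |Δ| = 0.677882
F(2.022118) = -1.809050
t_3 = 2.022118 − (-1.809050)·(-0.677882)/(-9.042050) = 2.157742;  |Δ| = 0.135624
F(2.157742) = -0.505968
t_4 = 2.157742 − (-0.505968)·(0.135624)/(1.303082) = 2.210403;  |Δ| = 0.052661
F(2.210403) = 0.063361
t_5 = 2.210403 − 0.063361·(0.052661)/(0.569329) = 2.204543;  |Δ| = 0.005861
F(2.204543) = -0.001803
t_6 = 2.204543 − (-0.001803)·(-0.005861)/(-0.065164) = 2.204705;  |Δ| = 0.000162
|t_6 − t_5| = 0.000162 < 0.001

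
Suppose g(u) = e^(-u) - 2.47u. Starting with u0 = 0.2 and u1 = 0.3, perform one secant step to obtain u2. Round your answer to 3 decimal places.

g(0.2) = 0.32473, g(0.3) = -0.00018
u2 = 0.30000 − (-0.00018)·(0.30000 − 0.20000) / (-0.00018 − 0.32473) = 0.30000 − (-0.00002)/(-0.32491) = 0.29994

0.300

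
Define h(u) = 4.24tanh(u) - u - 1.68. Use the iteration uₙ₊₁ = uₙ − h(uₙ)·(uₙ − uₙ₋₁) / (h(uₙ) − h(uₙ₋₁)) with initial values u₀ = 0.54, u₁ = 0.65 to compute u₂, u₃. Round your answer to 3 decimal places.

h(0.54) = -0.12973, h(0.65) = 0.09388
u₂ = 0.65000 − 0.09388·(0.65000 − 0.54000) / (0.09388 − (-0.12973)) = 0.65000 − (0.01033)/(0.22361) = 0.60382
h(0.60382) = 0.00477
u₃ = 0.60382 − 0.00477·(0.60382 − 0.65000) / (0.00477 − 0.09388) = 0.60382 − (-0.00022)/(-0.08911) = 0.60135

0.604, 0.601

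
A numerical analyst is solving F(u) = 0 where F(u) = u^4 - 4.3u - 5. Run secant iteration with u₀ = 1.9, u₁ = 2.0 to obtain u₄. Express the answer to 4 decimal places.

1.9059

F(1.9) = -0.137900, F(2.0) = 2.400000
u₂ = 2.000000 − 2.400000·(2.000000 − 1.900000) / (2.400000 − (-0.137900)) = 2.000000 − (0.240000)/(2.537900) = 1.905434
F(1.905434) = -0.011547
u₃ = 1.905434 − (-0.011547)·(1.905434 − 2.000000) / (-0.011547 − 2.400000) = 1.905434 − (0.001092)/(-2.411547) = 1.905886
F(1.905886) = -0.000960
u₄ = 1.905886 − (-0.000960)·(1.905886 − 1.905434) / (-0.000960 − (-0.011547)) = 1.905886 − (0.000000)/(0.010587) = 1.905927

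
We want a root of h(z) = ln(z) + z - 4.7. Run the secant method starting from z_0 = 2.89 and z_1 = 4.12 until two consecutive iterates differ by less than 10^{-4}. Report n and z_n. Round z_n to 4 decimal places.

h(2.89) = -0.748743, h(4.12) = 0.835853
z_2 = 4.120000 − 0.835853·(1.230000)/(1.584597) = 3.471192;  |Δ| = 0.648808
h(3.471192) = 0.015690
z_3 = 3.471192 − 0.015690·(-0.648808)/(-0.820163) = 3.458780;  |Δ| = 0.012412
h(3.458780) = -0.000304
z_4 = 3.458780 − (-0.000304)·(-0.012412)/(-0.015994) = 3.459016;  |Δ| = 0.000236
h(3.459016) = 0.000000
z_5 = 3.459016 − 0.000000·(0.000236)/(0.000304) = 3.459016;  |Δ| = 0.000000
|z_5 − z_4| = 0.000000 < 10^{-4}

n = 5, z_n = 3.4590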